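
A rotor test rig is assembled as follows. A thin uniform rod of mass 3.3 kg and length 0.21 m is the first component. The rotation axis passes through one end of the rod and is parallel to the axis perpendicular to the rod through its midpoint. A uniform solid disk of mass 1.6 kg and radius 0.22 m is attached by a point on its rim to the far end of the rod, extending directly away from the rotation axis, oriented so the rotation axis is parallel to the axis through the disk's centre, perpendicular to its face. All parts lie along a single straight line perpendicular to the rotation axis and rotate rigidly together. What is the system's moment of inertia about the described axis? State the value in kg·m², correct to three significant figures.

Thin rod: I_cm = (1/12)ML² = (1/12)(3.3)(0.21)² = 0.012127 kg·m²; centre at d = 0.105 m, so I = I_cm + Md² gives I = 0.012127 + (3.3)(0.105)² = 0.04851 kg·m².
Solid disk: I_cm = (1/2)MR² = (1/2)(1.6)(0.22)² = 0.03872 kg·m²; centre at d = 0.105 + 0.105 + 0.22 = 0.43 m, so I = I_cm + Md² gives I = 0.03872 + (1.6)(0.43)² = 0.33456 kg·m².
Total I = 0.04851 + 0.33456 = 0.38307 kg·m².

0.383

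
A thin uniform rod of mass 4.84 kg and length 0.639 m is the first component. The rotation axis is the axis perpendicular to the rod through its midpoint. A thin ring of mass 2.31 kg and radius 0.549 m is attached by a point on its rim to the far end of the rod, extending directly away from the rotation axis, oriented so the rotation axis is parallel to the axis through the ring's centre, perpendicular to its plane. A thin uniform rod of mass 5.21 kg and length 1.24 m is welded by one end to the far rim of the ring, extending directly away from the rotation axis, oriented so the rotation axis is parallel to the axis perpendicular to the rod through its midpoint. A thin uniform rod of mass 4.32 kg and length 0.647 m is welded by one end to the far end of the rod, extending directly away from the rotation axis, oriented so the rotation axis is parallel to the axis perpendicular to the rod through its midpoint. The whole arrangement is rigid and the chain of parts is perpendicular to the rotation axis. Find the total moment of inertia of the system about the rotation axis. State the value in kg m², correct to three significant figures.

63.4

Thin rod: I_cm = (1/12)ML² = (1/12)(4.84)(0.639)² = 0.16469 kg m²; axis through the centre, so I = 0.16469 kg m².
Thin ring: I_cm = MR² = (2.31)(0.549)² = 0.69624 kg m²; centre at d = 0.3195 + 0.549 = 0.8685 m, so the parallel axis theorem gives I = 0.69624 + (2.31)(0.8685)² = 2.4387 kg m².
Thin rod: I_cm = (1/12)ML² = (1/12)(5.21)(1.24)² = 0.66757 kg m²; centre at d = 0.3195 + 0.549 + 0.549 + 0.62 = 2.0375 m, so the parallel axis theorem gives I = 0.66757 + (5.21)(2.0375)² = 22.296 kg m².
Thin rod: I_cm = (1/12)ML² = (1/12)(4.32)(0.647)² = 0.1507 kg m²; centre at d = 0.3195 + 0.549 + 0.549 + 0.62 + 0.62 + 0.3235 = 2.981 m, so the parallel axis theorem gives I = 0.1507 + (4.32)(2.981)² = 38.54 kg m².
Total I = 0.16469 + 2.4387 + 22.296 + 38.54 = 63.44 kg m².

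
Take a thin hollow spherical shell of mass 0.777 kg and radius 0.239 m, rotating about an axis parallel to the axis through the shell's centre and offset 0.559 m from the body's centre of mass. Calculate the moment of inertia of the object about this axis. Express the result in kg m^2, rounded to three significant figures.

I_cm = (2/3)MR² = (2/3)(0.777)(0.239)² = 0.029589 kg m^2; centre at d = 0.559 m, so I = I_cm + Md² gives I = 0.029589 + (0.777)(0.559)² = 0.27239 kg m^2.

0.272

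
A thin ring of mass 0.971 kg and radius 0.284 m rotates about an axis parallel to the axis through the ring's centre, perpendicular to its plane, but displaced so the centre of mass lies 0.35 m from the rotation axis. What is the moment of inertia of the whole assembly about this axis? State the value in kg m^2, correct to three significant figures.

0.197

I_cm = MR² = (0.971)(0.284)² = 0.078317 kg m^2; centre at d = 0.35 m, so I = I_cm + Md² gives I = 0.078317 + (0.971)(0.35)² = 0.19726 kg m^2.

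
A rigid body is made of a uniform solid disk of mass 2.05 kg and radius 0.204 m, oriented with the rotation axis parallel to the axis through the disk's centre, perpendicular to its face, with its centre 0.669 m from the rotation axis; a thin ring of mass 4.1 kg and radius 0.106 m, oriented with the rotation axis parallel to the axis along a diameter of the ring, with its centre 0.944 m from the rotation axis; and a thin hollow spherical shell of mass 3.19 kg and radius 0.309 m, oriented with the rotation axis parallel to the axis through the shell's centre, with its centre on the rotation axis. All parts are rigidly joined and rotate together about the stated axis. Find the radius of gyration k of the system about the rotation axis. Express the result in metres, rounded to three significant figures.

0.720

Solid disk: I_cm = (1/2)MR² = (1/2)(2.05)(0.204)² = 0.042656 kg m²; centre at d = 0.669 m, so I = I_cm + Md² gives I = 0.042656 + (2.05)(0.669)² = 0.96016 kg m².
Thin ring: I_cm = (1/2)MR² = (1/2)(4.1)(0.106)² = 0.023034 kg m²; centre at d = 0.944 m, so I = I_cm + Md² gives I = 0.023034 + (4.1)(0.944)² = 3.6767 kg m².
Spherical shell: I_cm = (2/3)MR² = (2/3)(3.19)(0.309)² = 0.20306 kg m²; axis through the centre, so I = 0.20306 kg m².
Total I = 4.8399 kg m²; total mass M = 9.34 kg.
k = √(I/M) = √(4.8399/9.34) = 0.71985 m.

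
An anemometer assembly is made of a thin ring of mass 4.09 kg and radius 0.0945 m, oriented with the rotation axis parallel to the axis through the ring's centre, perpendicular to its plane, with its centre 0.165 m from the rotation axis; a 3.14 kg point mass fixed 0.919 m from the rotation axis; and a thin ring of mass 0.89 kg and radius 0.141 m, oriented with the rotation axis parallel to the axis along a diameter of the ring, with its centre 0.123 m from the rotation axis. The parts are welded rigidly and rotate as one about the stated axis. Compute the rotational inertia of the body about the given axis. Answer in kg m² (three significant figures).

Thin ring: I_cm = MR² = (4.09)(0.0945)² = 0.036525 kg m²; centre at d = 0.165 m, so I = I_cm + Md² gives I = 0.036525 + (4.09)(0.165)² = 0.14787 kg m².
Point mass: I_cm = 0; centre at d = 0.919 m, so I = I_cm + Md² gives I = 0 + (3.14)(0.919)² = 2.6519 kg m².
Thin ring: I_cm = (1/2)MR² = (1/2)(0.89)(0.141)² = 0.008847 kg m²; centre at d = 0.123 m, so I = I_cm + Md² gives I = 0.008847 + (0.89)(0.123)² = 0.022312 kg m².
Total I = 0.14787 + 2.6519 + 0.022312 = 2.8221 kg m².

2.82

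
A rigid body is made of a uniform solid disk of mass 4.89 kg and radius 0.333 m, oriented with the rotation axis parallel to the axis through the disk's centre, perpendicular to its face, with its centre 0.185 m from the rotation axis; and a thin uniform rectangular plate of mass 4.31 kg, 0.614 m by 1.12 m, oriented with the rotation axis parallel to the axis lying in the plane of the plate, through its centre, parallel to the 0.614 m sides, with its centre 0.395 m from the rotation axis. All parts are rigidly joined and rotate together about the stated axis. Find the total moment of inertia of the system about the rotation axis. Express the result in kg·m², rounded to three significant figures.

Solid disk: I_cm = (1/2)MR² = (1/2)(4.89)(0.333)² = 0.27112 kg·m²; centre at d = 0.185 m, so I = I_cm + Md² gives I = 0.27112 + (4.89)(0.185)² = 0.43848 kg·m².
Rectangular plate: I_cm = (1/12)Mb² = (1/12)(4.31)(1.12)² = 0.45054 kg·m²; centre at d = 0.395 m, so I = I_cm + Md² gives I = 0.45054 + (4.31)(0.395)² = 1.123 kg·m².
Total I = 0.43848 + 1.123 = 1.5615 kg·m².

1.56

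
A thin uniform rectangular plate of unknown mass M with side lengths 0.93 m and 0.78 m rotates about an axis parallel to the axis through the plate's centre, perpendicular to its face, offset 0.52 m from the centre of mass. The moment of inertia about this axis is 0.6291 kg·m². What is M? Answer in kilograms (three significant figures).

1.60

I = I_cm + Md² = (1/12)M(a²+b²) + Md² = M·[0.0833333·[(0.93)² + (0.78)²] + (0.52)²] = M·0.39318.
So M = 0.6291 / 0.39318 = 1.6001 kg.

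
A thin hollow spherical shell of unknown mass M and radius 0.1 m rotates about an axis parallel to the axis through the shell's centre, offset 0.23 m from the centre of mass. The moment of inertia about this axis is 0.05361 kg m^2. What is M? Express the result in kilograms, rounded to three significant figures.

I = I_cm + Md² = (2/3)MR² + Md² = M·[0.666667·(0.1)² + (0.23)²] = M·0.059567.
So M = 0.05361 / 0.059567 = 0.9 kg.

0.900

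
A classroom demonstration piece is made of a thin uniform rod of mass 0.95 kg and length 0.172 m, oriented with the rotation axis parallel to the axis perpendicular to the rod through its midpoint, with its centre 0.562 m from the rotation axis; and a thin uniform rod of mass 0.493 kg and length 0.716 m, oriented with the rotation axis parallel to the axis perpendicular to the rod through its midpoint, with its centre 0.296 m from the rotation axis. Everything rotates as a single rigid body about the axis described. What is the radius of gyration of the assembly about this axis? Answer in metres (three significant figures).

Thin rod: I_cm = (1/12)ML² = (1/12)(0.95)(0.172)² = 0.0023421 kg m²; centre at d = 0.562 m, so the parallel axis theorem gives I = 0.0023421 + (0.95)(0.562)² = 0.30239 kg m².
Thin rod: I_cm = (1/12)ML² = (1/12)(0.493)(0.716)² = 0.021062 kg m²; centre at d = 0.296 m, so the parallel axis theorem gives I = 0.021062 + (0.493)(0.296)² = 0.064256 kg m².
Total I = 0.36665 kg m²; total mass M = 1.443 kg.
k = √(I/M) = √(0.36665/1.443) = 0.50407 m.

0.504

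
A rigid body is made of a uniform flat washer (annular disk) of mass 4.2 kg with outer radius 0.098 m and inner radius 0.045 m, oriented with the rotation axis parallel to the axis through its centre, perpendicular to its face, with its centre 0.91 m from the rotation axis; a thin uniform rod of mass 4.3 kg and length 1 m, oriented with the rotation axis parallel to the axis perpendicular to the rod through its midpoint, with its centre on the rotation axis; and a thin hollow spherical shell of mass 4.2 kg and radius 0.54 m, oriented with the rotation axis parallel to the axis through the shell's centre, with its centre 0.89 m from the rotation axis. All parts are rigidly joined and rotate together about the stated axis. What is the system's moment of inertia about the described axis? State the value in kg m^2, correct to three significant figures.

8.00

Annular disk: I_cm = (1/2)M(R²+r²) = (1/2)(4.2)[(0.098)² + (0.045)²] = 0.024421 kg m^2; centre at d = 0.91 m, so I = I_cm + Md² gives I = 0.024421 + (4.2)(0.91)² = 3.5024 kg m^2.
Thin rod: I_cm = (1/12)ML² = (1/12)(4.3)(1)² = 0.35833 kg m^2; axis through the centre, so I = 0.35833 kg m^2.
Spherical shell: I_cm = (2/3)MR² = (2/3)(4.2)(0.54)² = 0.81648 kg m^2; centre at d = 0.89 m, so I = I_cm + Md² gives I = 0.81648 + (4.2)(0.89)² = 4.1433 kg m^2.
Total I = 3.5024 + 0.35833 + 4.1433 = 8.0041 kg m^2.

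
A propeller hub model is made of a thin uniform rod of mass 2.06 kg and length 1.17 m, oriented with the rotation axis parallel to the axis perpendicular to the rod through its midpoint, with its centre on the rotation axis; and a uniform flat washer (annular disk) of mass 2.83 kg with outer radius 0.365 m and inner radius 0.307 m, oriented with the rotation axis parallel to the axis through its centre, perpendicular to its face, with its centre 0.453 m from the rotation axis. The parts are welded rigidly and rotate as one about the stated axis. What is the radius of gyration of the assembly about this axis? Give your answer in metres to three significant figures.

0.482

Thin rod: I_cm = (1/12)ML² = (1/12)(2.06)(1.17)² = 0.23499 kg m^2; axis through the centre, so I = 0.23499 kg m^2.
Annular disk: I_cm = (1/2)M(R²+r²) = (1/2)(2.83)[(0.365)² + (0.307)²] = 0.32188 kg m^2; centre at d = 0.453 m, so I = I_cm + Md² gives I = 0.32188 + (2.83)(0.453)² = 0.90262 kg m^2.
Total I = 1.1376 kg m^2; total mass M = 4.89 kg.
k = √(I/M) = √(1.1376/4.89) = 0.48233 m.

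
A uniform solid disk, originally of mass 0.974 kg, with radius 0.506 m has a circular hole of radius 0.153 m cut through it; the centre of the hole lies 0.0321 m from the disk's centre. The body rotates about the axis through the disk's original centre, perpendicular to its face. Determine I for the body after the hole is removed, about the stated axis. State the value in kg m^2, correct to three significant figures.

Unpierced body about its centre: I₀ = (1/2)MR² = (1/2)(0.974)(0.506)² = 0.12469 kg m^2.
The removed disk has mass m = M·(r/R)² = (0.974)(0.153/0.506)² = 0.089051 kg (same uniform areal density).
Its moment of inertia about the rotation axis (parallel-axis theorem): I_hole = (1/2)mr² + md² = (1/2)(0.089051)(0.153)² + (0.089051)(0.0321)² = 0.0011341 kg m^2.
Treating the hole as negative mass, I = I₀ − I_hole = 0.12469 − 0.0011341 = 0.12356 kg m^2.

0.124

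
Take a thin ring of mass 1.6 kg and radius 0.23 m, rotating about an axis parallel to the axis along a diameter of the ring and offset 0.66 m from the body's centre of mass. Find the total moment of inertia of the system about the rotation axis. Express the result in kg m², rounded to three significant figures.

0.739

I_cm = (1/2)MR² = (1/2)(1.6)(0.23)² = 0.04232 kg m²; centre at d = 0.66 m, so the parallel axis theorem gives I = 0.04232 + (1.6)(0.66)² = 0.73928 kg m².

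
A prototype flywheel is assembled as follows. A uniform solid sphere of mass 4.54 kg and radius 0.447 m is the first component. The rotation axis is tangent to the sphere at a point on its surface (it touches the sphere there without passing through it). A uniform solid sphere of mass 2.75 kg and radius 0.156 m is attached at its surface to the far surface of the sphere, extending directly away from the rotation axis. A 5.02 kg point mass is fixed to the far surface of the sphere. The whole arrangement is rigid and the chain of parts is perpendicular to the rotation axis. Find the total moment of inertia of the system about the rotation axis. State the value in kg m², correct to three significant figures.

Solid sphere: I_cm = (2/5)MR² = (2/5)(4.54)(0.447)² = 0.36285 kg m²; centre at d = 0.447 m, so the parallel axis theorem gives I = 0.36285 + (4.54)(0.447)² = 1.27 kg m².
Solid sphere: I_cm = (2/5)MR² = (2/5)(2.75)(0.156)² = 0.02677 kg m²; centre at d = 0.447 + 0.447 + 0.156 = 1.05 m, so the parallel axis theorem gives I = 0.02677 + (2.75)(1.05)² = 3.0586 kg m².
Point mass: I_cm = 0; centre at d = 0.447 + 0.447 + 0.156 + 0.156 = 1.206 m, so the parallel axis theorem gives I = 0 + (5.02)(1.206)² = 7.3013 kg m².
Total I = 1.27 + 3.0586 + 7.3013 = 11.63 kg m².

11.6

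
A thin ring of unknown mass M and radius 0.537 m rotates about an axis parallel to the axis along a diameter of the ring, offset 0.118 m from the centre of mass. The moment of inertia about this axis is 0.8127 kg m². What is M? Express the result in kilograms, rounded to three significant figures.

5.14

I = I_cm + Md² = (1/2)MR² + Md² = M·[0.5·(0.537)² + (0.118)²] = M·0.15811.
So M = 0.8127 / 0.15811 = 5.1401 kg.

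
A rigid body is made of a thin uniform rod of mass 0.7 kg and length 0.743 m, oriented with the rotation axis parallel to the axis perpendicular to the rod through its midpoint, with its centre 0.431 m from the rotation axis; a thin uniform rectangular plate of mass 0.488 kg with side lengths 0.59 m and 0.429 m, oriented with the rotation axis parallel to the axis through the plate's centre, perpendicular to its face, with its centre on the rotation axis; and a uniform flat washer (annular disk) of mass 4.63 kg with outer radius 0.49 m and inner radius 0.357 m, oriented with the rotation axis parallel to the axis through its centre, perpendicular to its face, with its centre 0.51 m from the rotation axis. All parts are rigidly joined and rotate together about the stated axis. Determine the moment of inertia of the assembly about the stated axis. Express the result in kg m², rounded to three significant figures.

2.24

Thin rod: I_cm = (1/12)ML² = (1/12)(0.7)(0.743)² = 0.032203 kg m²; centre at d = 0.431 m, so I = I_cm + Md² gives I = 0.032203 + (0.7)(0.431)² = 0.16224 kg m².
Rectangular plate: I_cm = (1/12)M(a²+b²) = (1/12)(0.488)[(0.59)² + (0.429)²] = 0.02164 kg m²; axis through the centre, so I = 0.02164 kg m².
Annular disk: I_cm = (1/2)M(R²+r²) = (1/2)(4.63)[(0.49)² + (0.357)²] = 0.85088 kg m²; centre at d = 0.51 m, so I = I_cm + Md² gives I = 0.85088 + (4.63)(0.51)² = 2.0551 kg m².
Total I = 0.16224 + 0.02164 + 2.0551 = 2.239 kg m².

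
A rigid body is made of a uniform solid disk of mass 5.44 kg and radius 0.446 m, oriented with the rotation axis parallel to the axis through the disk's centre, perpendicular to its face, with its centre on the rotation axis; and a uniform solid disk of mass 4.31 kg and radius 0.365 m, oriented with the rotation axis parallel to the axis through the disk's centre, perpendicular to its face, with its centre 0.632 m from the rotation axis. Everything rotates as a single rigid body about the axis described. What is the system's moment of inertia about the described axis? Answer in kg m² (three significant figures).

2.55

Solid disk: I_cm = (1/2)MR² = (1/2)(5.44)(0.446)² = 0.54105 kg m²; axis through the centre, so I = 0.54105 kg m².
Solid disk: I_cm = (1/2)MR² = (1/2)(4.31)(0.365)² = 0.2871 kg m²; centre at d = 0.632 m, so I = I_cm + Md² gives I = 0.2871 + (4.31)(0.632)² = 2.0086 kg m².
Total I = 0.54105 + 2.0086 = 2.5497 kg m².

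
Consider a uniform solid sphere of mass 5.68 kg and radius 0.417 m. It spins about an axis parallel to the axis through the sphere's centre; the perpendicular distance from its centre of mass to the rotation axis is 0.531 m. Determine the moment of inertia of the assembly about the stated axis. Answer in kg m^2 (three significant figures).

I_cm = (2/5)MR² = (2/5)(5.68)(0.417)² = 0.39508 kg m^2; centre at d = 0.531 m, so the parallel axis theorem gives I = 0.39508 + (5.68)(0.531)² = 1.9966 kg m^2.

2.00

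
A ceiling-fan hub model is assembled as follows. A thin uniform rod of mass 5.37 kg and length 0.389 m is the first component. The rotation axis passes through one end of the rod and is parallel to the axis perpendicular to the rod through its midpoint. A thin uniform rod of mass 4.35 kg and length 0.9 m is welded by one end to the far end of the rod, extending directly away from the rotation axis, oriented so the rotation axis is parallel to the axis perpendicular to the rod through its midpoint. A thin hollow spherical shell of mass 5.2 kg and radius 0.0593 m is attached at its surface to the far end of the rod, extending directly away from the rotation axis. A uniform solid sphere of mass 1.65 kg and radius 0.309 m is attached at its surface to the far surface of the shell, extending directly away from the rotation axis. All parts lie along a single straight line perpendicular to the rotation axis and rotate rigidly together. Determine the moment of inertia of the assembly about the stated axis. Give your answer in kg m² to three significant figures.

18.0

Thin rod: I_cm = (1/12)ML² = (1/12)(5.37)(0.389)² = 0.067716 kg m²; centre at d = 0.1945 m, so I = I_cm + Md² gives I = 0.067716 + (5.37)(0.1945)² = 0.27086 kg m².
Thin rod: I_cm = (1/12)ML² = (1/12)(4.35)(0.9)² = 0.29362 kg m²; centre at d = 0.1945 + 0.1945 + 0.45 = 0.839 m, so I = I_cm + Md² gives I = 0.29362 + (4.35)(0.839)² = 3.3557 kg m².
Spherical shell: I_cm = (2/3)MR² = (2/3)(5.2)(0.0593)² = 0.01219 kg m²; centre at d = 0.1945 + 0.1945 + 0.45 + 0.45 + 0.0593 = 1.3483 m, so I = I_cm + Md² gives I = 0.01219 + (5.2)(1.3483)² = 9.4653 kg m².
Solid sphere: I_cm = (2/5)MR² = (2/5)(1.65)(0.309)² = 0.063017 kg m²; centre at d = 0.1945 + 0.1945 + 0.45 + 0.45 + 0.0593 + 0.0593 + 0.309 = 1.7166 m, so I = I_cm + Md² gives I = 0.063017 + (1.65)(1.7166)² = 4.9251 kg m².
Total I = 0.27086 + 3.3557 + 9.4653 + 4.9251 = 18.017 kg m².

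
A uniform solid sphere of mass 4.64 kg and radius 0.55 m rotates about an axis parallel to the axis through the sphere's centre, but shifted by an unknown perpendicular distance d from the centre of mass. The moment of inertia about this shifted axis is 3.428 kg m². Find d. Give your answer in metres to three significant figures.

About the centre-of-mass axis, I_cm = (2/5)MR² = (2/5)(4.64)(0.55)² = 0.56144 kg m².
Parallel axis theorem: I = I_cm + Md², so Md² = 3.428 − 0.56144 = 2.8666 kg m².
d = √(2.8666 / 4.64) = 0.786 m.

0.786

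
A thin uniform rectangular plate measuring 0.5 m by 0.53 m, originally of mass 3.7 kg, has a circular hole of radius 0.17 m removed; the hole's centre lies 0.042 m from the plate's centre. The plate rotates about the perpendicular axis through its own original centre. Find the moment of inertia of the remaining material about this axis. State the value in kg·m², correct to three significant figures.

Unpierced body about its centre: I₀ = (1/12)M(a²+b²) = (1/12)(3.7)[(0.5)² + (0.53)²] = 0.16369 kg·m².
The removed disk has mass m = M·πr²/(ab) = (3.7)·π(0.17)²/(0.5·0.53) = 1.2677 kg (same uniform areal density).
Its moment of inertia about the rotation axis (parallel-axis theorem): I_hole = (1/2)mr² + md² = (1/2)(1.2677)(0.17)² + (1.2677)(0.042)² = 0.020554 kg·m².
Treating the hole as negative mass, I = I₀ − I_hole = 0.16369 − 0.020554 = 0.14314 kg·m².

0.143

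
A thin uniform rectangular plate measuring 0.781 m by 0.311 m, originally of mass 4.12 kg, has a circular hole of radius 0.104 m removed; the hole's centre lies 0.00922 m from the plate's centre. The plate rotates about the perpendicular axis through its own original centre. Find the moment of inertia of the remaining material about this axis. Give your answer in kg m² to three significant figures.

Unpierced body about its centre: I₀ = (1/12)M(a²+b²) = (1/12)(4.12)[(0.781)² + (0.311)²] = 0.24263 kg m².
The removed disk has mass m = M·πr²/(ab) = (4.12)·π(0.104)²/(0.781·0.311) = 0.57637 kg (same uniform areal density).
Its moment of inertia about the rotation axis (parallel-axis theorem): I_hole = (1/2)mr² + md² = (1/2)(0.57637)(0.104)² + (0.57637)(0.00922)² = 0.003166 kg m².
Treating the hole as negative mass, I = I₀ − I_hole = 0.24263 − 0.003166 = 0.23946 kg m².

0.239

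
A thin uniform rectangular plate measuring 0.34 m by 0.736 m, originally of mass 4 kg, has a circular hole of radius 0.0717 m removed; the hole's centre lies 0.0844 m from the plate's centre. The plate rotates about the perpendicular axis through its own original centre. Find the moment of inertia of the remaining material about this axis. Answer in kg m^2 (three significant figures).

0.217

Unpierced body about its centre: I₀ = (1/12)M(a²+b²) = (1/12)(4)[(0.34)² + (0.736)²] = 0.2191 kg m^2.
The removed disk has mass m = M·πr²/(ab) = (4)·π(0.0717)²/(0.34·0.736) = 0.25816 kg (same uniform areal density).
Its moment of inertia about the rotation axis (parallel-axis theorem): I_hole = (1/2)mr² + md² = (1/2)(0.25816)(0.0717)² + (0.25816)(0.0844)² = 0.0025026 kg m^2.
Treating the hole as negative mass, I = I₀ − I_hole = 0.2191 − 0.0025026 = 0.2166 kg m^2.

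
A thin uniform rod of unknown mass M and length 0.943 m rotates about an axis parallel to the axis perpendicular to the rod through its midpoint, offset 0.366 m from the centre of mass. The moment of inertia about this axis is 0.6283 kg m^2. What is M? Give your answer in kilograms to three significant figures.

I = I_cm + Md² = (1/12)ML² + Md² = M·[0.0833333·(0.943)² + (0.366)²] = M·0.20806.
So M = 0.6283 / 0.20806 = 3.0198 kg.

3.02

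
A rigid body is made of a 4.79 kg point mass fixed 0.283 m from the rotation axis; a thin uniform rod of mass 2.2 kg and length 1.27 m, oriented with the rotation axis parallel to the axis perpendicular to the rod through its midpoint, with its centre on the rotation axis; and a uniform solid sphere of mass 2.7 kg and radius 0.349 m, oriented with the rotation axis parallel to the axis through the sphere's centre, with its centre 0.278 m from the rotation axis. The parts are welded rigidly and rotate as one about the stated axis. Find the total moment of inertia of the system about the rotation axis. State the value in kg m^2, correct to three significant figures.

Point mass: I_cm = 0; centre at d = 0.283 m, so I = I_cm + Md² gives I = 0 + (4.79)(0.283)² = 0.38363 kg m^2.
Thin rod: I_cm = (1/12)ML² = (1/12)(2.2)(1.27)² = 0.2957 kg m^2; axis through the centre, so I = 0.2957 kg m^2.
Solid sphere: I_cm = (2/5)MR² = (2/5)(2.7)(0.349)² = 0.13155 kg m^2; centre at d = 0.278 m, so I = I_cm + Md² gives I = 0.13155 + (2.7)(0.278)² = 0.34021 kg m^2.
Total I = 0.38363 + 0.2957 + 0.34021 = 1.0195 kg m^2.

1.02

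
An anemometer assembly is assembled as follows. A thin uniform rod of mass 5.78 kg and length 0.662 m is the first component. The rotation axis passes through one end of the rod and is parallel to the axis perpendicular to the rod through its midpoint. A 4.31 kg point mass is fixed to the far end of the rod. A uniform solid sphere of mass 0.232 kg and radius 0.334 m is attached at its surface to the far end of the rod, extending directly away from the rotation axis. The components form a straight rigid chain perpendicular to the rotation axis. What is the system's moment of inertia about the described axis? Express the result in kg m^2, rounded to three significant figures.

2.97

Thin rod: I_cm = (1/12)ML² = (1/12)(5.78)(0.662)² = 0.21109 kg m^2; centre at d = 0.331 m, so I = I_cm + Md² gives I = 0.21109 + (5.78)(0.331)² = 0.84435 kg m^2.
Point mass: I_cm = 0; centre at d = 0.331 + 0.331 = 0.662 m, so I = I_cm + Md² gives I = 0 + (4.31)(0.662)² = 1.8888 kg m^2.
Solid sphere: I_cm = (2/5)MR² = (2/5)(0.232)(0.334)² = 0.010352 kg m^2; centre at d = 0.331 + 0.331 + 0.334 = 0.996 m, so I = I_cm + Md² gives I = 0.010352 + (0.232)(0.996)² = 0.2405 kg m^2.
Total I = 0.84435 + 1.8888 + 0.2405 = 2.9737 kg m^2.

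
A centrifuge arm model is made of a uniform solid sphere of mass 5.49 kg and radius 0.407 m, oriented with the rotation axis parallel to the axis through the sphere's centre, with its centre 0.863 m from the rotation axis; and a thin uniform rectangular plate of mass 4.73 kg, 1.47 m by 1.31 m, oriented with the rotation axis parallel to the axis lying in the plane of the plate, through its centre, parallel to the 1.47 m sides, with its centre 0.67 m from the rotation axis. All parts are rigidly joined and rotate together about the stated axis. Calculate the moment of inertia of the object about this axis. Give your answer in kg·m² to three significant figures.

7.25

Solid sphere: I_cm = (2/5)MR² = (2/5)(5.49)(0.407)² = 0.36377 kg·m²; centre at d = 0.863 m, so the parallel axis theorem gives I = 0.36377 + (5.49)(0.863)² = 4.4525 kg·m².
Rectangular plate: I_cm = (1/12)Mb² = (1/12)(4.73)(1.31)² = 0.67643 kg·m²; centre at d = 0.67 m, so the parallel axis theorem gives I = 0.67643 + (4.73)(0.67)² = 2.7997 kg·m².
Total I = 4.4525 + 2.7997 = 7.2523 kg·m².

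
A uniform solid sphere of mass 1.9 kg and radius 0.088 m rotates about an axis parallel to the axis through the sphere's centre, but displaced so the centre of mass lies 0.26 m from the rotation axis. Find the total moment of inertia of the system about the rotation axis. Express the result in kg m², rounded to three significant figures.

0.134

I_cm = (2/5)MR² = (2/5)(1.9)(0.088)² = 0.0058854 kg m²; centre at d = 0.26 m, so the parallel axis theorem gives I = 0.0058854 + (1.9)(0.26)² = 0.13433 kg m².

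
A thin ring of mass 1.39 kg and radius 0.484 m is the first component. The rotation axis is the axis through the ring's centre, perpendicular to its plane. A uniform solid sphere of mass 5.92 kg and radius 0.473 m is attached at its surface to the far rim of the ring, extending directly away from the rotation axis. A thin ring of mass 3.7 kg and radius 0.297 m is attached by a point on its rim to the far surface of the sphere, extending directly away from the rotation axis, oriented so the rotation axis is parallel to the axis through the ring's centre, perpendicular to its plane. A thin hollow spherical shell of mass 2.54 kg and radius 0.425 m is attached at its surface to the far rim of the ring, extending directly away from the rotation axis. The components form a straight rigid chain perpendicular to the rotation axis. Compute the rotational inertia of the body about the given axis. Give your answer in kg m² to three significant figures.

33.2

Thin ring: I_cm = MR² = (1.39)(0.484)² = 0.32562 kg m²; axis through the centre, so I = 0.32562 kg m².
Solid sphere: I_cm = (2/5)MR² = (2/5)(5.92)(0.473)² = 0.52979 kg m²; centre at d = 0.484 + 0.473 = 0.957 m, so I = I_cm + Md² gives I = 0.52979 + (5.92)(0.957)² = 5.9516 kg m².
Thin ring: I_cm = MR² = (3.7)(0.297)² = 0.32637 kg m²; centre at d = 0.484 + 0.473 + 0.473 + 0.297 = 1.727 m, so I = I_cm + Md² gives I = 0.32637 + (3.7)(1.727)² = 11.362 kg m².
Spherical shell: I_cm = (2/3)MR² = (2/3)(2.54)(0.425)² = 0.30586 kg m²; centre at d = 0.484 + 0.473 + 0.473 + 0.297 + 0.297 + 0.425 = 2.449 m, so I = I_cm + Md² gives I = 0.30586 + (2.54)(2.449)² = 15.54 kg m².
Total I = 0.32562 + 5.9516 + 11.362 + 15.54 = 33.179 kg m².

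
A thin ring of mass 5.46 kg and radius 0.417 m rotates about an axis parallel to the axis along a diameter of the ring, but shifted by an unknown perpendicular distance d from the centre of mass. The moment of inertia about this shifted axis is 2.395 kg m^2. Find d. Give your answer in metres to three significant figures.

0.593

About the centre-of-mass axis, I_cm = (1/2)MR² = (1/2)(5.46)(0.417)² = 0.47472 kg m^2.
Parallel axis theorem: I = I_cm + Md², so Md² = 2.395 − 0.47472 = 1.9203 kg m^2.
d = √(1.9203 / 5.46) = 0.59304 m.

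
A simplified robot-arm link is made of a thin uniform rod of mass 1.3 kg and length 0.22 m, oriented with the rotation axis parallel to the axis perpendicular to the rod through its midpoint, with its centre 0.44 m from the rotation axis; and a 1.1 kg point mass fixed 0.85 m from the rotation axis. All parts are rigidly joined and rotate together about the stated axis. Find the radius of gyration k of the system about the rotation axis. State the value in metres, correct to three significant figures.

0.662

Thin rod: I_cm = (1/12)ML² = (1/12)(1.3)(0.22)² = 0.0052433 kg·m²; centre at d = 0.44 m, so the parallel axis theorem gives I = 0.0052433 + (1.3)(0.44)² = 0.25692 kg·m².
Point mass: I_cm = 0; centre at d = 0.85 m, so the parallel axis theorem gives I = 0 + (1.1)(0.85)² = 0.79475 kg·m².
Total I = 1.0517 kg·m²; total mass M = 2.4 kg.
k = √(I/M) = √(1.0517/2.4) = 0.66196 m.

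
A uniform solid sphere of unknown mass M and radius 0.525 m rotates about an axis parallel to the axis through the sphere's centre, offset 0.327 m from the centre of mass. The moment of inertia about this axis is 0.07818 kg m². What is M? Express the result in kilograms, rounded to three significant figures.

0.360

I = I_cm + Md² = (2/5)MR² + Md² = M·[0.4·(0.525)² + (0.327)²] = M·0.21718.
So M = 0.07818 / 0.21718 = 0.35998 kg.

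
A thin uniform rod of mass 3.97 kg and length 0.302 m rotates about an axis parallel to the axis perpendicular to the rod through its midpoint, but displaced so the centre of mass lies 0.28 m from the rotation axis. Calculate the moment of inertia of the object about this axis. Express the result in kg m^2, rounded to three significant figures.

0.341

I_cm = (1/12)ML² = (1/12)(3.97)(0.302)² = 0.030173 kg m^2; centre at d = 0.28 m, so the parallel axis theorem gives I = 0.030173 + (3.97)(0.28)² = 0.34142 kg m^2.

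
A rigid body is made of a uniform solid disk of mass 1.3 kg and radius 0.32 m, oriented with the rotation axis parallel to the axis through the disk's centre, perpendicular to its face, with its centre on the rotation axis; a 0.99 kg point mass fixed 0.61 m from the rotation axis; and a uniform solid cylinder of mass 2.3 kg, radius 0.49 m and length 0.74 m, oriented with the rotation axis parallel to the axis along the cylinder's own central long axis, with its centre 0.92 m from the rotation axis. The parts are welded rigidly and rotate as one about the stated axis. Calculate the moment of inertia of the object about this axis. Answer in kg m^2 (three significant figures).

Solid disk: I_cm = (1/2)MR² = (1/2)(1.3)(0.32)² = 0.06656 kg m^2; axis through the centre, so I = 0.06656 kg m^2.
Point mass: I_cm = 0; centre at d = 0.61 m, so the parallel axis theorem gives I = 0 + (0.99)(0.61)² = 0.36838 kg m^2.
Solid cylinder: I_cm = (1/2)MR² = (1/2)(2.3)(0.49)² = 0.27611 kg m^2; centre at d = 0.92 m, so the parallel axis theorem gives I = 0.27611 + (2.3)(0.92)² = 2.2228 kg m^2.
Total I = 0.06656 + 0.36838 + 2.2228 = 2.6578 kg m^2.

2.66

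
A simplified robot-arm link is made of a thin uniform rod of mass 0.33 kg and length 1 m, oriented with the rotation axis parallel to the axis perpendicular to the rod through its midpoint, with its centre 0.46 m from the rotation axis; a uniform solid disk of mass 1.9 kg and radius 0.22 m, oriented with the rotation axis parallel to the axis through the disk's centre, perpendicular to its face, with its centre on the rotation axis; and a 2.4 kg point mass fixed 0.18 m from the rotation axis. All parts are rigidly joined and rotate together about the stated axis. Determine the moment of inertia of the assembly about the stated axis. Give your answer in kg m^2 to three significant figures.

0.221

Thin rod: I_cm = (1/12)ML² = (1/12)(0.33)(1)² = 0.0275 kg m^2; centre at d = 0.46 m, so I = I_cm + Md² gives I = 0.0275 + (0.33)(0.46)² = 0.097328 kg m^2.
Solid disk: I_cm = (1/2)MR² = (1/2)(1.9)(0.22)² = 0.04598 kg m^2; axis through the centre, so I = 0.04598 kg m^2.
Point mass: I_cm = 0; centre at d = 0.18 m, so I = I_cm + Md² gives I = 0 + (2.4)(0.18)² = 0.07776 kg m^2.
Total I = 0.097328 + 0.04598 + 0.07776 = 0.22107 kg m^2.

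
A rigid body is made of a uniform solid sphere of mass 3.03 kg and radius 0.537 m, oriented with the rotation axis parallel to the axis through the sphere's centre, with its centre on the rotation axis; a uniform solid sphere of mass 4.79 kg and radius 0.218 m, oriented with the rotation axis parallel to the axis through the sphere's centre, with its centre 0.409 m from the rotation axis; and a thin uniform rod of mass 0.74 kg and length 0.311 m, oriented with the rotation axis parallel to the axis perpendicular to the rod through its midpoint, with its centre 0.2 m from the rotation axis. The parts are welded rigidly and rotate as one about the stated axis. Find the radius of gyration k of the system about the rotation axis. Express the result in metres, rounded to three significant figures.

Solid sphere: I_cm = (2/5)MR² = (2/5)(3.03)(0.537)² = 0.3495 kg m^2; axis through the centre, so I = 0.3495 kg m^2.
Solid sphere: I_cm = (2/5)MR² = (2/5)(4.79)(0.218)² = 0.091056 kg m^2; centre at d = 0.409 m, so the parallel axis theorem gives I = 0.091056 + (4.79)(0.409)² = 0.89233 kg m^2.
Thin rod: I_cm = (1/12)ML² = (1/12)(0.74)(0.311)² = 0.0059645 kg m^2; centre at d = 0.2 m, so the parallel axis theorem gives I = 0.0059645 + (0.74)(0.2)² = 0.035564 kg m^2.
Total I = 1.2774 kg m^2; total mass M = 8.56 kg.
k = √(I/M) = √(1.2774/8.56) = 0.3863 m.

0.386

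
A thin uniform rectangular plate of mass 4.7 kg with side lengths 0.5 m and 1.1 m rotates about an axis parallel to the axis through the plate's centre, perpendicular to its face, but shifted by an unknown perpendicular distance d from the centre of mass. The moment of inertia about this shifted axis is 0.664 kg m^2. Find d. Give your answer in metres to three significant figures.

0.140

About the centre-of-mass axis, I_cm = (1/12)M(a²+b²) = (1/12)(4.7)[(0.5)² + (1.1)²] = 0.57183 kg m^2.
Parallel axis theorem: I = I_cm + Md², so Md² = 0.664 − 0.57183 = 0.092167 kg m^2.
d = √(0.092167 / 4.7) = 0.14004 m.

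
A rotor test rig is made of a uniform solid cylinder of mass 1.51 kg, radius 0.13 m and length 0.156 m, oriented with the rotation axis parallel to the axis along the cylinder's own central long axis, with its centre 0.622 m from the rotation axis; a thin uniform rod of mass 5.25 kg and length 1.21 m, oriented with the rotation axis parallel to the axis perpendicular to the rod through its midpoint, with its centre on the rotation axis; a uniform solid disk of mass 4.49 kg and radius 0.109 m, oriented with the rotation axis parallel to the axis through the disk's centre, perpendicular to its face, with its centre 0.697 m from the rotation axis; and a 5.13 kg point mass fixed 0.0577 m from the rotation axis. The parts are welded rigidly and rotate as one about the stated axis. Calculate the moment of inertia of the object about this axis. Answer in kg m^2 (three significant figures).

Solid cylinder: I_cm = (1/2)MR² = (1/2)(1.51)(0.13)² = 0.01276 kg m^2; centre at d = 0.622 m, so the parallel axis theorem gives I = 0.01276 + (1.51)(0.622)² = 0.59695 kg m^2.
Thin rod: I_cm = (1/12)ML² = (1/12)(5.25)(1.21)² = 0.64054 kg m^2; axis through the centre, so I = 0.64054 kg m^2.
Solid disk: I_cm = (1/2)MR² = (1/2)(4.49)(0.109)² = 0.026673 kg m^2; centre at d = 0.697 m, so the parallel axis theorem gives I = 0.026673 + (4.49)(0.697)² = 2.208 kg m^2.
Point mass: I_cm = 0; centre at d = 0.0577 m, so the parallel axis theorem gives I = 0 + (5.13)(0.0577)² = 0.017079 kg m^2.
Total I = 0.59695 + 0.64054 + 2.208 + 0.017079 = 3.4625 kg m^2.

3.46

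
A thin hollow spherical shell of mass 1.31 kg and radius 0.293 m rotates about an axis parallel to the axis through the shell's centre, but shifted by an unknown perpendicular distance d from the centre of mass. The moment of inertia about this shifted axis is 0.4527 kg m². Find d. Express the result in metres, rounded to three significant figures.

0.537

About the centre-of-mass axis, I_cm = (2/3)MR² = (2/3)(1.31)(0.293)² = 0.074975 kg m².
Parallel axis theorem: I = I_cm + Md², so Md² = 0.4527 − 0.074975 = 0.37773 kg m².
d = √(0.37773 / 1.31) = 0.53697 m.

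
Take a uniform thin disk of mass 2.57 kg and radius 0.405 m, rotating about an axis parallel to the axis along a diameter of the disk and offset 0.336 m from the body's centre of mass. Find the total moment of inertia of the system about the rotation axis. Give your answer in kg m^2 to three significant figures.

0.396

I_cm = (1/4)MR² = (1/4)(2.57)(0.405)² = 0.10539 kg m^2; centre at d = 0.336 m, so the parallel axis theorem gives I = 0.10539 + (2.57)(0.336)² = 0.39553 kg m^2.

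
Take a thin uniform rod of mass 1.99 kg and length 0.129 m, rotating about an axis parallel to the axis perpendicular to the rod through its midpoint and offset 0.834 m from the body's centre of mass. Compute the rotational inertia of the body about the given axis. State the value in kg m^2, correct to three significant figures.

I_cm = (1/12)ML² = (1/12)(1.99)(0.129)² = 0.0027596 kg m^2; centre at d = 0.834 m, so the parallel axis theorem gives I = 0.0027596 + (1.99)(0.834)² = 1.3869 kg m^2.

1.39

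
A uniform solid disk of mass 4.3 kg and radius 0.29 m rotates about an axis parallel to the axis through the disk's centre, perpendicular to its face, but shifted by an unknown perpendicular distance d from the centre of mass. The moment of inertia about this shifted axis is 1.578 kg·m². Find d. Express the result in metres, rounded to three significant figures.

0.570

About the centre-of-mass axis, I_cm = (1/2)MR² = (1/2)(4.3)(0.29)² = 0.18081 kg·m².
Parallel axis theorem: I = I_cm + Md², so Md² = 1.578 − 0.18081 = 1.3972 kg·m².
d = √(1.3972 / 4.3) = 0.57002 m.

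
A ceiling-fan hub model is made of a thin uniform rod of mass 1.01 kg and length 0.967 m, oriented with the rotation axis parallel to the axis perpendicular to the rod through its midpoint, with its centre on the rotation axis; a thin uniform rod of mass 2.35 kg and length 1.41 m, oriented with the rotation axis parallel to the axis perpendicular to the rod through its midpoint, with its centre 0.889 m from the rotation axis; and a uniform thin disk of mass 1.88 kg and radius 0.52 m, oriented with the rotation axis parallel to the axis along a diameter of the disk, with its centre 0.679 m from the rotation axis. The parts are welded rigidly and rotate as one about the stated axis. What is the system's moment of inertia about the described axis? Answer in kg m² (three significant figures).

Thin rod: I_cm = (1/12)ML² = (1/12)(1.01)(0.967)² = 0.078703 kg m²; axis through the centre, so I = 0.078703 kg m².
Thin rod: I_cm = (1/12)ML² = (1/12)(2.35)(1.41)² = 0.38934 kg m²; centre at d = 0.889 m, so the parallel axis theorem gives I = 0.38934 + (2.35)(0.889)² = 2.2466 kg m².
Thin disk: I_cm = (1/4)MR² = (1/4)(1.88)(0.52)² = 0.12709 kg m²; centre at d = 0.679 m, so the parallel axis theorem gives I = 0.12709 + (1.88)(0.679)² = 0.99385 kg m².
Total I = 0.078703 + 2.2466 + 0.99385 = 3.3191 kg m².

3.32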